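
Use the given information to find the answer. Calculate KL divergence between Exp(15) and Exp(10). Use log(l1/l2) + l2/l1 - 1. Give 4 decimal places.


KL divergence for exponential family:
KL = log(l1/l2) + l2/l1 - 1.
log(15/10) = 0.405465.
10/15 = 0.666667.
KL = 0.405465 + 0.666667 - 1 = 0.0721

0.0721


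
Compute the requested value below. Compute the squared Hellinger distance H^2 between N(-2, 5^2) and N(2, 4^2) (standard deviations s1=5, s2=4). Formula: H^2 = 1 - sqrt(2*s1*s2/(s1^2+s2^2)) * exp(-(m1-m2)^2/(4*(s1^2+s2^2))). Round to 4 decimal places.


Squared Hellinger distance for Gaussians:
H^2 = 1 - sqrt(2*s1*s2/(s1^2+s2^2)) * exp(-(m1-m2)^2/(4*(s1^2+s2^2))).
s1^2 = 25, s2^2 = 16, s1^2+s2^2 = 41.
sqrt(2*5*4/(41)) = 0.98773.
(m1-m2)^2 = (-4)^2 = 16.
exp(-16/(4*41)) = exp(-0.097561) = 0.907047.
H^2 = 1 - 0.98773*0.907047 = 0.1041

0.1041


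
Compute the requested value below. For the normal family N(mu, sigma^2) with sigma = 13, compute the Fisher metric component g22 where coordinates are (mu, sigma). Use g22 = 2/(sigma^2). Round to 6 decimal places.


For the 2-parameter normal family, the Fisher metric has:
  g11 = 1/sigma^2, g22 = 2/sigma^2.
sigma = 13, sigma^2 = 169.
g22 = 0.011834

0.011834


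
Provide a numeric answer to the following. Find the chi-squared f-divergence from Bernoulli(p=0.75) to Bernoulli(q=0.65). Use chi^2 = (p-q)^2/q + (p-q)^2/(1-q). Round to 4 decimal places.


Chi-squared divergence between Bernoulli distributions:
chi^2 = (p-q)^2/q + (p-q)^2/(1-q).
p = 0.75, q = 0.65, p-q = 0.1.
(p-q)^2 = 0.01.
term1 = 0.01/0.65 = 0.015385.
term2 = 0.01/0.35 = 0.028571.
chi^2 = 0.015385 + 0.028571 = 0.0440

0.0440


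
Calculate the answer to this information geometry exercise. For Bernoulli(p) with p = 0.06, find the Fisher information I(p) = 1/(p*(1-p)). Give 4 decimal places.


For Bernoulli(p), Fisher information is I(p) = 1/(p*(1-p)).
p = 0.06, 1-p = 0.94.
p*(1-p) = 0.0564.
I(p) = 1/0.0564 = 17.7305

17.7305


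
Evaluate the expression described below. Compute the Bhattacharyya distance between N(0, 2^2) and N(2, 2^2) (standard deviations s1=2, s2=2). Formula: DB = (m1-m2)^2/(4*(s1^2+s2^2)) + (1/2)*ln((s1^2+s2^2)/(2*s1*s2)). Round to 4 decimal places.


Bhattacharyya distance between two Gaussians:
DB = (m1-m2)^2/(4*(s1^2+s2^2)) + (1/2)*ln((s1^2+s2^2)/(2*s1*s2)).
(m1-m2)^2 = (-2)^2 = 4.
s1^2+s2^2 = 4 + 4 = 8.
term1 = 4/32 = 0.125.
term2 = 0.5*ln(8/8.0) = 0.0.
DB = 0.125 + 0.0 = 0.1250

0.1250


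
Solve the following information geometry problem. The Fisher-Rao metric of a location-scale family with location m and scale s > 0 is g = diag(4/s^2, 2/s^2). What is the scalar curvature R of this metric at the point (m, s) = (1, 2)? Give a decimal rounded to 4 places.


The metric has the form g = (A dm^2 + B ds^2)/s^2 with A = 4, B = 2.
Substitute u = sqrt(A/B)*m: g = B*(du^2 + ds^2)/s^2, i.e. B times the
Poincare upper half-plane metric, which has constant Gaussian curvature -1.
Scaling a 2D metric by a constant c divides the Gaussian curvature by c,
so K = -1/B = -1/(2) = -0.5000 everywhere (the point (m, s) = (1, 2) is irrelevant:
the curvature is constant).
Scalar curvature in dimension 2: R = 2K = -2/(2) = -1.0000.

-1.0000


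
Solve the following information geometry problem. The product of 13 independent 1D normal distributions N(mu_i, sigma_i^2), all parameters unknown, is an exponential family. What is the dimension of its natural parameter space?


Exponential family dimension calculation:
Each univariate normal has two natural parameters (mu/sigma^2 and -1/(2 sigma^2)).
With 13 independent components, dim = 2 * 13 = 26.

26


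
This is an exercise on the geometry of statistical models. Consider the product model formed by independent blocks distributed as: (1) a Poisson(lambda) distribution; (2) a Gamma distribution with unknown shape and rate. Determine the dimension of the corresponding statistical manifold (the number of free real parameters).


The dimension of a statistical manifold equals the number of free
(independent) real parameters of the model. For a product of independent
blocks the parameter counts add.
- Poisson (lambda): 1.
- Gamma (shape, rate): 2.
Total = 1 + 2 = 3.
Dimension = 3

3


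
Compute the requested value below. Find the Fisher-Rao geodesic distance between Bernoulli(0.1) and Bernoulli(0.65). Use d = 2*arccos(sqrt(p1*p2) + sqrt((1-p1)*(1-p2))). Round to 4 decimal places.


Geodesic distance on Bernoulli manifold:
d(p1,p2) = 2*arccos(sqrt(p1*p2) + sqrt((1-p1)*(1-p2))).
sqrt(p1*p2) = sqrt(0.1*0.65) = 0.254951.
sqrt((1-p1)*(1-p2)) = sqrt(0.9*0.35) = 0.561249.
arg = 0.254951 + 0.561249 = 0.8162.
d = 2*arccos(0.8162) = 1.2320

1.2320


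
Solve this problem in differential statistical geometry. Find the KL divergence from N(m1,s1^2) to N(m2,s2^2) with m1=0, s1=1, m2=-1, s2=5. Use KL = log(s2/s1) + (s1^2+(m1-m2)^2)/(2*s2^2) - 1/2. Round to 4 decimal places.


KL divergence between normal distributions:
KL = log(s2/s1) + (s1^2 + (m1-m2)^2)/(2*s2^2) - 1/2.
log(5/1) = 1.609438.
(1^2 + (0--1)^2)/(2*5^2) = (1 + 1)/50 = 0.04.
KL = 1.609438 + 0.04 - 0.5 = 1.1494

1.1494


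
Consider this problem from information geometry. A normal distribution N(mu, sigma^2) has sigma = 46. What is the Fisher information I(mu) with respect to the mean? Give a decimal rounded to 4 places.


The Fisher information for the mean of a normal distribution is I(mu) = 1/sigma^2.
sigma = 46, so sigma^2 = 2116.
I(mu) = 1/2116 = 0.0005

0.0005


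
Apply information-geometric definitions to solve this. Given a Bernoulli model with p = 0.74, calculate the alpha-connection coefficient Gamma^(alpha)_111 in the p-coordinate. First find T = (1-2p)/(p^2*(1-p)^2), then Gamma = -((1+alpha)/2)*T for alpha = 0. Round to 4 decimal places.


Skewness (Amari-Chentsov) tensor: T = (1-2p)/(p^2*(1-p)^2).
p = 0.74, 1-2p = -0.48, p^2 = 0.5476, (1-p)^2 = 0.0676.
T = -0.48/(0.5476 * 0.0676) = -12.966749.
In the p-coordinate, Gamma^(alpha) = Gamma^(0) - (alpha/2)*T with Gamma^(0) = (1/2)*g'(p) = -T/2,
so Gamma^(alpha) = -((1+alpha)/2)*T.
alpha = 0, -(1+alpha)/2 = -0.5.
Gamma = -0.5 * -12.966749 = 6.4834

6.4834


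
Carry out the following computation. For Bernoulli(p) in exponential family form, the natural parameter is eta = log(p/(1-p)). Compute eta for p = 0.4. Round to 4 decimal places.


Natural parameter for Bernoulli: eta = log(p/(1-p)).
p = 0.4, 1-p = 0.6.
p/(1-p) = 0.666667.
eta = log(0.666667) = -0.4055

-0.4055


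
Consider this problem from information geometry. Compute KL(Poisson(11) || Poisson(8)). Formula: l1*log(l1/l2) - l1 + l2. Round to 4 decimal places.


KL divergence for Poisson:
KL = l1*log(l1/l2) - l1 + l2.
l1 = 11, l2 = 8.
log(11/8) = 0.318454.
l1*log(l1/l2) = 11 * 0.318454 = 3.502991.
KL = 3.502991 - 11 + 8 = 0.5030

0.5030


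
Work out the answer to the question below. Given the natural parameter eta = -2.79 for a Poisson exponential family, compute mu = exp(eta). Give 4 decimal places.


Expectation parameter for Poisson exponential family:
mu = exp(eta).
eta = -2.79.
mu = exp(-2.79) = 0.0614

0.0614


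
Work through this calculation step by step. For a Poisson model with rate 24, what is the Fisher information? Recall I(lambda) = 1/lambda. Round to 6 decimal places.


Fisher information for Poisson: I(lambda) = 1/lambda.
lambda = 24.
I(lambda) = 1/24 = 0.041667

0.041667


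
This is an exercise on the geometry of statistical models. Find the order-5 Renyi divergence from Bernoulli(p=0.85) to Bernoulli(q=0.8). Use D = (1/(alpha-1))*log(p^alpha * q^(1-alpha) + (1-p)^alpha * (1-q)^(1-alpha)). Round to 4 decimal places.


Renyi divergence of order alpha between Bernoulli distributions:
D = (1/(alpha-1))*log(p^alpha * q^(1-alpha) + (1-p)^alpha * (1-q)^(1-alpha)).
alpha = 5, p = 0.85, q = 0.8.
p^alpha * q^(1-alpha) = 0.85^5 * 0.8^-4 = 1.083265.
(1-p)^alpha * (1-q)^(1-alpha) = 0.15^5 * 0.2^-4 = 0.047461.
sum = 1.083265 + 0.047461 = 1.130726.
D = (1/4)*log(1.130726) = 0.0307

0.0307


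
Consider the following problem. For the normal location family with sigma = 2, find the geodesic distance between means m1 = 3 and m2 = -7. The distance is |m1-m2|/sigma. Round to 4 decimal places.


On the fixed-variance normal subfamily, geodesic distance = |m1-m2|/sigma.
|3 - -7| = 10.
sigma = 2.
d = 10/2 = 5.0000

5.0000


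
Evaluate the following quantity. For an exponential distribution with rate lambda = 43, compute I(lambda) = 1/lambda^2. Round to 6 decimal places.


Fisher information for exponential: I(lambda) = 1/lambda^2.
lambda = 43, lambda^2 = 1849.
I = 1/1849 = 0.000541

0.000541


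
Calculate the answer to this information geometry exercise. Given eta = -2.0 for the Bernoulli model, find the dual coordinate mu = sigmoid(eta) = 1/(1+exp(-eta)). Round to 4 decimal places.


Dual coordinate (expectation parameter) for Bernoulli:
mu = 1/(1+exp(-eta)).
eta = -2.0.
exp(-eta) = exp(2.0) = 7.389056.
mu = 1/(1+7.389056) = 0.1192

0.1192


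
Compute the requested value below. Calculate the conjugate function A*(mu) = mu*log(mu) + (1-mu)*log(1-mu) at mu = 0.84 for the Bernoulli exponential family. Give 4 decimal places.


Legendre transform for Bernoulli:
A*(mu) = mu*log(mu) + (1-mu)*log(1-mu).
mu = 0.84, 1-mu = 0.16.
mu*log(mu) = 0.84*log(0.84) = -0.146457.
(1-mu)*log(1-mu) = 0.16*log(0.16) = -0.293213.
A* = -0.146457 + -0.293213 = -0.4397

-0.4397


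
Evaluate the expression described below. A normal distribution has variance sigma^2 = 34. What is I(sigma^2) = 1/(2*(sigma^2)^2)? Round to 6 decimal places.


Fisher information for variance: I(sigma^2) = 1/(2*sigma^4).
sigma^2 = 34, so sigma^4 = 1156.
I = 1/(2*1156) = 1/2312 = 0.000433

0.000433


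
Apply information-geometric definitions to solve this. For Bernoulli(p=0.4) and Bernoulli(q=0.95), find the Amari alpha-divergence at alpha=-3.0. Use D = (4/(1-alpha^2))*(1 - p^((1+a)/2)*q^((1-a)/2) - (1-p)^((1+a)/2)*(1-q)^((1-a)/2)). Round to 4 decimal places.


Amari alpha-divergence:
D = (4/(1-alpha^2))*(1 - p^((1+a)/2)*q^((1-a)/2) - (1-p)^((1+a)/2)*(1-q)^((1-a)/2)).
alpha = -3.0, p = 0.4, q = 0.95.
e1 = (1+alpha)/2 = -1.0, e2 = (1-alpha)/2 = 2.0.
t1 = p^e1 * q^e2 = 0.4^-1.0 * 0.95^2.0 = 2.25625.
t2 = (1-p)^e1 * (1-q)^e2 = 0.6^-1.0 * 0.05^2.0 = 0.004167.
4/(1-alpha^2) = -0.5.
D = -0.5*(1 - 2.25625 - 0.004167) = 0.6302

0.6302


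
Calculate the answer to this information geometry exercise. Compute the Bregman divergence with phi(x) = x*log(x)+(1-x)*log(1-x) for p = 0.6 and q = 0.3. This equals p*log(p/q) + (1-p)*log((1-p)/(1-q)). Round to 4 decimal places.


Bregman divergence with negative entropy generator:
D = p*log(p/q) + (1-p)*log((1-p)/(1-q)).
p = 0.6, q = 0.3.
p*log(p/q) = 0.6*log(0.6/0.3) = 0.415888.
(1-p)*log((1-p)/(1-q)) = 0.4*log(0.4/0.7) = -0.223846.
D = 0.415888 + -0.223846 = 0.1920

0.1920


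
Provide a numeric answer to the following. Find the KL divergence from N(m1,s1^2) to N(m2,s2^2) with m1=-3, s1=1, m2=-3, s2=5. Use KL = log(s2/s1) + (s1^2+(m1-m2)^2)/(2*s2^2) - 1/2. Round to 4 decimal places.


KL divergence between normal distributions:
KL = log(s2/s1) + (s1^2 + (m1-m2)^2)/(2*s2^2) - 1/2.
log(5/1) = 1.609438.
(1^2 + (-3--3)^2)/(2*5^2) = (1 + 0)/50 = 0.02.
KL = 1.609438 + 0.02 - 0.5 = 1.1294

1.1294


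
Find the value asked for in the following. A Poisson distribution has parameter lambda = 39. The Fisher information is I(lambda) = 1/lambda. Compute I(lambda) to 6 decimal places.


Fisher information for Poisson: I(lambda) = 1/lambda.
lambda = 39.
I(lambda) = 1/39 = 0.025641

0.025641


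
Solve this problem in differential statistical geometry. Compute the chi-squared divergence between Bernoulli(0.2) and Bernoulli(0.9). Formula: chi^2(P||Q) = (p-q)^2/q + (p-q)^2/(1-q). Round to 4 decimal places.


Chi-squared divergence between Bernoulli distributions:
chi^2 = (p-q)^2/q + (p-q)^2/(1-q).
p = 0.2, q = 0.9, p-q = -0.7.
(p-q)^2 = 0.49.
term1 = 0.49/0.9 = 0.544444.
term2 = 0.49/0.1 = 4.9.
chi^2 = 0.544444 + 4.9 = 5.4444

5.4444


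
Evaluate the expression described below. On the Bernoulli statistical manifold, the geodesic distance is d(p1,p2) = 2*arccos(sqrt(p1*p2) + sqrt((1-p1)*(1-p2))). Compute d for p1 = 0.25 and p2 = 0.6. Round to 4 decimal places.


Geodesic distance on Bernoulli manifold:
d(p1,p2) = 2*arccos(sqrt(p1*p2) + sqrt((1-p1)*(1-p2))).
sqrt(p1*p2) = sqrt(0.25*0.6) = 0.387298.
sqrt((1-p1)*(1-p2)) = sqrt(0.75*0.4) = 0.547723.
arg = 0.387298 + 0.547723 = 0.935021.
d = 2*arccos(0.935021) = 0.7250

0.7250


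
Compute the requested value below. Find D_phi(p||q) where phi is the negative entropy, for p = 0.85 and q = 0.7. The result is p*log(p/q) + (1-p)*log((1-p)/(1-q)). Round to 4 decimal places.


Bregman divergence with negative entropy generator:
D = p*log(p/q) + (1-p)*log((1-p)/(1-q)).
p = 0.85, q = 0.7.
p*log(p/q) = 0.85*log(0.85/0.7) = 0.165033.
(1-p)*log((1-p)/(1-q)) = 0.15*log(0.15/0.3) = -0.103972.
D = 0.165033 + -0.103972 = 0.0611

0.0611


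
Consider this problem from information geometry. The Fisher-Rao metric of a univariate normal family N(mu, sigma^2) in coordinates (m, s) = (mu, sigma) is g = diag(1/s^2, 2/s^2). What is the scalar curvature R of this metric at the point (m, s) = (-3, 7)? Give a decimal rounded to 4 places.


The metric has the form g = (A dm^2 + B ds^2)/s^2 with A = 1, B = 2.
Substitute u = sqrt(A/B)*m: g = B*(du^2 + ds^2)/s^2, i.e. B times the
Poincare upper half-plane metric, which has constant Gaussian curvature -1.
Scaling a 2D metric by a constant c divides the Gaussian curvature by c,
so K = -1/B = -1/(2) = -0.5000 everywhere (the point (m, s) = (-3, 7) is irrelevant:
the curvature is constant).
Scalar curvature in dimension 2: R = 2K = -2/(2) = -1.0000.

-1.0000


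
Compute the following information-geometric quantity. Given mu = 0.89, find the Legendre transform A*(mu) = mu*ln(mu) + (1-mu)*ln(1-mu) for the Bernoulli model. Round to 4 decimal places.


Legendre transform for Bernoulli:
A*(mu) = mu*log(mu) + (1-mu)*log(1-mu).
mu = 0.89, 1-mu = 0.11.
mu*log(mu) = 0.89*log(0.89) = -0.103715.
(1-mu)*log(1-mu) = 0.11*log(0.11) = -0.2428.
A* = -0.103715 + -0.2428 = -0.3465

-0.3465


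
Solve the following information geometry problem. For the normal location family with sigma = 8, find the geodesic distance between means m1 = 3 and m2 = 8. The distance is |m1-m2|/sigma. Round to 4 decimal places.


On the fixed-variance normal subfamily, geodesic distance = |m1-m2|/sigma.
|3 - 8| = 5.
sigma = 8.
d = 5/8 = 0.6250

0.6250


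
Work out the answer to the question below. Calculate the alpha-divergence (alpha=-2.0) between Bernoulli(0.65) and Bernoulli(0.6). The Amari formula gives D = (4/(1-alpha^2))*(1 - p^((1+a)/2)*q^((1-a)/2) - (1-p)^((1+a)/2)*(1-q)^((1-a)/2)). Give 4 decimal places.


Amari alpha-divergence:
D = (4/(1-alpha^2))*(1 - p^((1+a)/2)*q^((1-a)/2) - (1-p)^((1+a)/2)*(1-q)^((1-a)/2)).
alpha = -2.0, p = 0.65, q = 0.6.
e1 = (1+alpha)/2 = -0.5, e2 = (1-alpha)/2 = 1.5.
t1 = p^e1 * q^e2 = 0.65^-0.5 * 0.6^1.5 = 0.576461.
t2 = (1-p)^e1 * (1-q)^e2 = 0.35^-0.5 * 0.4^1.5 = 0.427618.
4/(1-alpha^2) = -1.333333.
D = -1.333333*(1 - 0.576461 - 0.427618) = 0.0054

0.0054


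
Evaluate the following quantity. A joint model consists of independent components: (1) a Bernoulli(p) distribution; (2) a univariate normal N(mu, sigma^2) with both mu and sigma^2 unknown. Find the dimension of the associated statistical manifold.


The dimension of a statistical manifold equals the number of free
(independent) real parameters of the model. For a product of independent
blocks the parameter counts add.
- Bernoulli (p): 1.
- normal (mu, sigma^2): 2.
Total = 1 + 2 = 3.
Dimension = 3

3


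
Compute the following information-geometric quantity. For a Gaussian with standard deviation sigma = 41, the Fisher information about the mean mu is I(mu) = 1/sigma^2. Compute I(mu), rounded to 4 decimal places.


The Fisher information for the mean of a normal distribution is I(mu) = 1/sigma^2.
sigma = 41, so sigma^2 = 1681.
I(mu) = 1/1681 = 0.0006

0.0006


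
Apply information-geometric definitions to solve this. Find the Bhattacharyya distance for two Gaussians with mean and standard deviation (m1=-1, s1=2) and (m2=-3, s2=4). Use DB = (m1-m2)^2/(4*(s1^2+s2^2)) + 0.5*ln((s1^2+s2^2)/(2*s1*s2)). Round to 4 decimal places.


Bhattacharyya distance between two Gaussians:
DB = (m1-m2)^2/(4*(s1^2+s2^2)) + (1/2)*ln((s1^2+s2^2)/(2*s1*s2)).
(m1-m2)^2 = (2)^2 = 4.
s1^2+s2^2 = 4 + 16 = 20.
term1 = 4/80 = 0.05.
term2 = 0.5*ln(20/16.0) = 0.111572.
DB = 0.05 + 0.111572 = 0.1616

0.1616


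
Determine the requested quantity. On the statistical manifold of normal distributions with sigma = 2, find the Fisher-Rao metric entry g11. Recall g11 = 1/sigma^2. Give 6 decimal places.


For the 2-parameter normal family, the Fisher metric has:
  g11 = 1/sigma^2, g22 = 2/sigma^2.
sigma = 2, sigma^2 = 4.
g11 = 0.250000

0.250000


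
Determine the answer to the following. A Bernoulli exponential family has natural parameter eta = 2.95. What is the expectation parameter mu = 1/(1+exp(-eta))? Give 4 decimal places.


Dual coordinate (expectation parameter) for Bernoulli:
mu = 1/(1+exp(-eta)).
eta = 2.95.
exp(-eta) = exp(-2.95) = 0.05234.
mu = 1/(1+0.05234) = 0.9503

0.9503


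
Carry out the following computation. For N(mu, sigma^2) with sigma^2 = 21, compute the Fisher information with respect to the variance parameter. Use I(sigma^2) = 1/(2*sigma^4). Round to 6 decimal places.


Fisher information for variance: I(sigma^2) = 1/(2*sigma^4).
sigma^2 = 21, so sigma^4 = 441.
I = 1/(2*441) = 1/882 = 0.001134

0.001134


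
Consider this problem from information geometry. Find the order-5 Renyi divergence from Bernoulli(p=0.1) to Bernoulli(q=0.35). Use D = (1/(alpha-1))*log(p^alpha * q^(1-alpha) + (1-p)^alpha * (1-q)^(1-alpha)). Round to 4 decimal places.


Renyi divergence of order alpha between Bernoulli distributions:
D = (1/(alpha-1))*log(p^alpha * q^(1-alpha) + (1-p)^alpha * (1-q)^(1-alpha)).
alpha = 5, p = 0.1, q = 0.35.
p^alpha * q^(1-alpha) = 0.1^5 * 0.35^-4 = 0.000666.
(1-p)^alpha * (1-q)^(1-alpha) = 0.9^5 * 0.65^-4 = 3.307951.
sum = 0.000666 + 3.307951 = 3.308618.
D = (1/4)*log(3.308618) = 0.2991

0.2991


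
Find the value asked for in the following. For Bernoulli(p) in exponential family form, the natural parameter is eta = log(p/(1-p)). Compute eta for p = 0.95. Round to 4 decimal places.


Natural parameter for Bernoulli: eta = log(p/(1-p)).
p = 0.95, 1-p = 0.05.
p/(1-p) = 19.0.
eta = log(19.0) = 2.9444

2.9444


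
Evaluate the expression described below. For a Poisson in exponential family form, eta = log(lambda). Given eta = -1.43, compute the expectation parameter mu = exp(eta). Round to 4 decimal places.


Expectation parameter for Poisson exponential family:
mu = exp(eta).
eta = -1.43.
mu = exp(-1.43) = 0.2393

0.2393


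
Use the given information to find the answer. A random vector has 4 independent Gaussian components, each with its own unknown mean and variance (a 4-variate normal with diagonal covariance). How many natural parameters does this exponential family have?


Exponential family dimension calculation:
Each univariate normal has two natural parameters (mu/sigma^2 and -1/(2 sigma^2)).
With 4 independent components, dim = 2 * 4 = 8.

8


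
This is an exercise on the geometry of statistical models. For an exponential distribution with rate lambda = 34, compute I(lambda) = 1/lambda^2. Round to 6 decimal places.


Fisher information for exponential: I(lambda) = 1/lambda^2.
lambda = 34, lambda^2 = 1156.
I = 1/1156 = 0.000865

0.000865


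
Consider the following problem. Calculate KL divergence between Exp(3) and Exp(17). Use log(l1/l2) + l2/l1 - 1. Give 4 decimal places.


KL divergence for exponential family:
KL = log(l1/l2) + l2/l1 - 1.
log(3/17) = -1.734601.
17/3 = 5.666667.
KL = -1.734601 + 5.666667 - 1 = 2.9321

2.9321


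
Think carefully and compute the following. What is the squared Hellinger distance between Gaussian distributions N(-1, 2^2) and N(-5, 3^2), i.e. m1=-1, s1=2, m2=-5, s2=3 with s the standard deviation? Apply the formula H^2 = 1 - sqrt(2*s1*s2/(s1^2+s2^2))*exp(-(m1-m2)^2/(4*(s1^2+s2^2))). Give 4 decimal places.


Squared Hellinger distance for Gaussians:
H^2 = 1 - sqrt(2*s1*s2/(s1^2+s2^2)) * exp(-(m1-m2)^2/(4*(s1^2+s2^2))).
s1^2 = 4, s2^2 = 9, s1^2+s2^2 = 13.
sqrt(2*2*3/(13)) = 0.960769.
(m1-m2)^2 = (4)^2 = 16.
exp(-16/(4*13)) = exp(-0.307692) = 0.735141.
H^2 = 1 - 0.960769*0.735141 = 0.2937

0.2937


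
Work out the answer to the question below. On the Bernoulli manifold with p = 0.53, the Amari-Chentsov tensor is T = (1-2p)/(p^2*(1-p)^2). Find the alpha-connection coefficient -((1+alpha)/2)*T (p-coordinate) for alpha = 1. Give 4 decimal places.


Skewness (Amari-Chentsov) tensor: T = (1-2p)/(p^2*(1-p)^2).
p = 0.53, 1-2p = -0.06, p^2 = 0.2809, (1-p)^2 = 0.2209.
T = -0.06/(0.2809 * 0.2209) = -0.96695.
In the p-coordinate, Gamma^(alpha) = Gamma^(0) - (alpha/2)*T with Gamma^(0) = (1/2)*g'(p) = -T/2,
so Gamma^(alpha) = -((1+alpha)/2)*T.
alpha = 1, -(1+alpha)/2 = -1.0.
Gamma = -1.0 * -0.96695 = 0.9669

0.9669


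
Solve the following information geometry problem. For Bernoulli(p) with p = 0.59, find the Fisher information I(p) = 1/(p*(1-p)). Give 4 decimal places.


For Bernoulli(p), Fisher information is I(p) = 1/(p*(1-p)).
p = 0.59, 1-p = 0.41.
p*(1-p) = 0.2419.
I(p) = 1/0.2419 = 4.1339

4.1339


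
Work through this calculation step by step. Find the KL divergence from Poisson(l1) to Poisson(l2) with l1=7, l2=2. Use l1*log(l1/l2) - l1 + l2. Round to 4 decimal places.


KL divergence for Poisson:
KL = l1*log(l1/l2) - l1 + l2.
l1 = 7, l2 = 2.
log(7/2) = 1.252763.
l1*log(l1/l2) = 7 * 1.252763 = 8.769341.
KL = 8.769341 - 7 + 2 = 3.7693

3.7693


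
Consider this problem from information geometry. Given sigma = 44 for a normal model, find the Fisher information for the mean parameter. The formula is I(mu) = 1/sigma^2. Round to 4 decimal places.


The Fisher information for the mean of a normal distribution is I(mu) = 1/sigma^2.
sigma = 44, so sigma^2 = 1936.
I(mu) = 1/1936 = 0.0005

0.0005


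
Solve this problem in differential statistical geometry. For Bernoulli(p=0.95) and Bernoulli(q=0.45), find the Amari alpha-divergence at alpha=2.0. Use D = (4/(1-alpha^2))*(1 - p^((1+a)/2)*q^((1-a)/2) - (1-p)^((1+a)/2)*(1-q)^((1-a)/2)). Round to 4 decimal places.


Amari alpha-divergence:
D = (4/(1-alpha^2))*(1 - p^((1+a)/2)*q^((1-a)/2) - (1-p)^((1+a)/2)*(1-q)^((1-a)/2)).
alpha = 2.0, p = 0.95, q = 0.45.
e1 = (1+alpha)/2 = 1.5, e2 = (1-alpha)/2 = -0.5.
t1 = p^e1 * q^e2 = 0.95^1.5 * 0.45^-0.5 = 1.380318.
t2 = (1-p)^e1 * (1-q)^e2 = 0.05^1.5 * 0.55^-0.5 = 0.015076.
4/(1-alpha^2) = -1.333333.
D = -1.333333*(1 - 1.380318 - 0.015076) = 0.5272

0.5272


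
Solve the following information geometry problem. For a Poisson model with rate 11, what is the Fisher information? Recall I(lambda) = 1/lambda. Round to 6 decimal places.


Fisher information for Poisson: I(lambda) = 1/lambda.
lambda = 11.
I(lambda) = 1/11 = 0.090909

0.090909


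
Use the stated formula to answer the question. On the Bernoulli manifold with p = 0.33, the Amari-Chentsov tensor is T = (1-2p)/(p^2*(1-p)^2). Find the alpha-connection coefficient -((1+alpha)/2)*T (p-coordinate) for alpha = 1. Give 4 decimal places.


Skewness (Amari-Chentsov) tensor: T = (1-2p)/(p^2*(1-p)^2).
p = 0.33, 1-2p = 0.34, p^2 = 0.1089, (1-p)^2 = 0.4489.
T = 0.34/(0.1089 * 0.4489) = 6.955069.
In the p-coordinate, Gamma^(alpha) = Gamma^(0) - (alpha/2)*T with Gamma^(0) = (1/2)*g'(p) = -T/2,
so Gamma^(alpha) = -((1+alpha)/2)*T.
alpha = 1, -(1+alpha)/2 = -1.0.
Gamma = -1.0 * 6.955069 = -6.9551

-6.9551


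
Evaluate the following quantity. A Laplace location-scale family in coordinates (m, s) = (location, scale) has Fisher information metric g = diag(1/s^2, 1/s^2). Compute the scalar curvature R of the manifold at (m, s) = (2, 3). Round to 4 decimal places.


The metric has the form g = (A dm^2 + B ds^2)/s^2 with A = 1, B = 1.
Substitute u = sqrt(A/B)*m: g = B*(du^2 + ds^2)/s^2, i.e. B times the
Poincare upper half-plane metric, which has constant Gaussian curvature -1.
Scaling a 2D metric by a constant c divides the Gaussian curvature by c,
so K = -1/B = -1/(1) = -1.0000 everywhere (the point (m, s) = (2, 3) is irrelevant:
the curvature is constant).
Scalar curvature in dimension 2: R = 2K = -2/(1) = -2.0000.

-2.0000


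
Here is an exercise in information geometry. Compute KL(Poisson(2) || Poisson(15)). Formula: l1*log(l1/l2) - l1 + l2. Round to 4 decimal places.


KL divergence for Poisson:
KL = l1*log(l1/l2) - l1 + l2.
l1 = 2, l2 = 15.
log(2/15) = -2.014903.
l1*log(l1/l2) = 2 * -2.014903 = -4.029806.
KL = -4.029806 - 2 + 15 = 8.9702

8.9702


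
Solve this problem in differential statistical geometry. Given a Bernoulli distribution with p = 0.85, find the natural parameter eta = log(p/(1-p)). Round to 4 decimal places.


Natural parameter for Bernoulli: eta = log(p/(1-p)).
p = 0.85, 1-p = 0.15.
p/(1-p) = 5.666667.
eta = log(5.666667) = 1.7346

1.7346


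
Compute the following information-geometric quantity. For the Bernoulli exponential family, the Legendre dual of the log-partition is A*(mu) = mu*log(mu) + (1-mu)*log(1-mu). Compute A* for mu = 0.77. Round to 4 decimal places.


Legendre transform for Bernoulli:
A*(mu) = mu*log(mu) + (1-mu)*log(1-mu).
mu = 0.77, 1-mu = 0.23.
mu*log(mu) = 0.77*log(0.77) = -0.201251.
(1-mu)*log(1-mu) = 0.23*log(0.23) = -0.338025.
A* = -0.201251 + -0.338025 = -0.5393

-0.5393


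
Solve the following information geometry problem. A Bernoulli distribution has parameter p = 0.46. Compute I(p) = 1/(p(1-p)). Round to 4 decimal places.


For Bernoulli(p), Fisher information is I(p) = 1/(p*(1-p)).
p = 0.46, 1-p = 0.54.
p*(1-p) = 0.2484.
I(p) = 1/0.2484 = 4.0258

4.0258


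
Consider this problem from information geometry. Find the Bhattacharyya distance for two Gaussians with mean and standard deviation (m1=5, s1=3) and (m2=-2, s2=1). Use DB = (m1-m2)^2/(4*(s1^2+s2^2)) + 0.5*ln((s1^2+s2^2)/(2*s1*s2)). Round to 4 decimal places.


Bhattacharyya distance between two Gaussians:
DB = (m1-m2)^2/(4*(s1^2+s2^2)) + (1/2)*ln((s1^2+s2^2)/(2*s1*s2)).
(m1-m2)^2 = (7)^2 = 49.
s1^2+s2^2 = 9 + 1 = 10.
term1 = 49/40 = 1.225.
term2 = 0.5*ln(10/6.0) = 0.255413.
DB = 1.225 + 0.255413 = 1.4804

1.4804


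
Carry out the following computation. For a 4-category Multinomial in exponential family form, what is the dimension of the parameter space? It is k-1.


Exponential family dimension calculation:
For Multinomial with k=4 categories, dim = k-1 = 3.

3


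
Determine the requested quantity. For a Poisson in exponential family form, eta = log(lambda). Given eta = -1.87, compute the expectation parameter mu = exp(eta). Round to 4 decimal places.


Expectation parameter for Poisson exponential family:
mu = exp(eta).
eta = -1.87.
mu = exp(-1.87) = 0.1541

0.1541


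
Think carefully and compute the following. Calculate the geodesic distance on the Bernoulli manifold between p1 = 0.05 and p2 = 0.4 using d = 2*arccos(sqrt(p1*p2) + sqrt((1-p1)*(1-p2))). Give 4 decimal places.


Geodesic distance on Bernoulli manifold:
d(p1,p2) = 2*arccos(sqrt(p1*p2) + sqrt((1-p1)*(1-p2))).
sqrt(p1*p2) = sqrt(0.05*0.4) = 0.141421.
sqrt((1-p1)*(1-p2)) = sqrt(0.95*0.6) = 0.754983.
arg = 0.141421 + 0.754983 = 0.896405.
d = 2*arccos(0.896405) = 0.9184

0.9184


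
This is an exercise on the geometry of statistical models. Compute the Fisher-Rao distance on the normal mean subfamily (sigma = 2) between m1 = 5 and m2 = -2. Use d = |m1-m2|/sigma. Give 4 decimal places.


On the fixed-variance normal subfamily, geodesic distance = |m1-m2|/sigma.
|5 - -2| = 7.
sigma = 2.
d = 7/2 = 3.5000

3.5000


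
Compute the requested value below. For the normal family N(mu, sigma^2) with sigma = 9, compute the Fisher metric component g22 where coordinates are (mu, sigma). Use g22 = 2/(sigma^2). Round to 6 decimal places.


For the 2-parameter normal family, the Fisher metric has:
  g11 = 1/sigma^2, g22 = 2/sigma^2.
sigma = 9, sigma^2 = 81.
g22 = 0.024691

0.024691


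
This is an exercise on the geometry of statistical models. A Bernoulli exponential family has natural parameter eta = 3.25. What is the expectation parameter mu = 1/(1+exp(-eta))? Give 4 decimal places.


Dual coordinate (expectation parameter) for Bernoulli:
mu = 1/(1+exp(-eta)).
eta = 3.25.
exp(-eta) = exp(-3.25) = 0.038774.
mu = 1/(1+0.038774) = 0.9627

0.9627


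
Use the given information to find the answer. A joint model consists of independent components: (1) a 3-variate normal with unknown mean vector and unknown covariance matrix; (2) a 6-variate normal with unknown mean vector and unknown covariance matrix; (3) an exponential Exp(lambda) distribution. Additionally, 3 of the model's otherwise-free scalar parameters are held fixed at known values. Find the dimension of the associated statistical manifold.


The dimension of a statistical manifold equals the number of free
(independent) real parameters of the model. For a product of independent
blocks the parameter counts add.
- 3-variate normal: 3 (mean) + 3*4/2 = 6 (symmetric covariance) = 9.
- 6-variate normal: 6 (mean) + 6*7/2 = 21 (symmetric covariance) = 27.
- exponential (lambda): 1.
Total = 9 + 27 + 1 = 37.
3 parameter(s) fixed at known values: 37 - 3 = 34.
Dimension = 34

34


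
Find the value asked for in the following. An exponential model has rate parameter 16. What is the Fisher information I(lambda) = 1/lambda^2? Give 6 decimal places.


Fisher information for exponential: I(lambda) = 1/lambda^2.
lambda = 16, lambda^2 = 256.
I = 1/256 = 0.003906

0.003906


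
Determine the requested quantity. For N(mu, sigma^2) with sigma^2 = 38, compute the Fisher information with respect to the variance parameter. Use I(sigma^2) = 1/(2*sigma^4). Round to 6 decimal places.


Fisher information for variance: I(sigma^2) = 1/(2*sigma^4).
sigma^2 = 38, so sigma^4 = 1444.
I = 1/(2*1444) = 1/2888 = 0.000346

0.000346


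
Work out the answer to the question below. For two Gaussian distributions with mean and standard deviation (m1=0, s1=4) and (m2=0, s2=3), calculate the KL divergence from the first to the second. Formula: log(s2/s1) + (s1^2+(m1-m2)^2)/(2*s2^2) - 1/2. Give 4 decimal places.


KL divergence between normal distributions:
KL = log(s2/s1) + (s1^2 + (m1-m2)^2)/(2*s2^2) - 1/2.
log(3/4) = -0.287682.
(4^2 + (0-0)^2)/(2*3^2) = (16 + 0)/18 = 0.888889.
KL = -0.287682 + 0.888889 - 0.5 = 0.1012

0.1012


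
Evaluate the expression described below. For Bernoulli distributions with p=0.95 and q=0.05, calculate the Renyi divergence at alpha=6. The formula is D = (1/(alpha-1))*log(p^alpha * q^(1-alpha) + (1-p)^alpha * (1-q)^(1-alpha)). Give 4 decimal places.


Renyi divergence of order alpha between Bernoulli distributions:
D = (1/(alpha-1))*log(p^alpha * q^(1-alpha) + (1-p)^alpha * (1-q)^(1-alpha)).
alpha = 6, p = 0.95, q = 0.05.
p^alpha * q^(1-alpha) = 0.95^6 * 0.05^-5 = 2352294.05.
(1-p)^alpha * (1-q)^(1-alpha) = 0.05^6 * 0.95^-5 = 0.0.
sum = 2352294.05 + 0.0 = 2352294.05.
D = (1/5)*log(2352294.05) = 2.9342

2.9342


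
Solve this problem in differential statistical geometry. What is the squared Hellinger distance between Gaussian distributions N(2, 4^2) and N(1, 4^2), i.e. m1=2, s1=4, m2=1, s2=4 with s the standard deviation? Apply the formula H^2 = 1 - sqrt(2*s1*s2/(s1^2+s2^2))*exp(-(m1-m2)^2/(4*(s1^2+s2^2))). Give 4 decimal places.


Squared Hellinger distance for Gaussians:
H^2 = 1 - sqrt(2*s1*s2/(s1^2+s2^2)) * exp(-(m1-m2)^2/(4*(s1^2+s2^2))).
s1^2 = 16, s2^2 = 16, s1^2+s2^2 = 32.
sqrt(2*4*4/(32)) = 1.0.
(m1-m2)^2 = (1)^2 = 1.
exp(-1/(4*32)) = exp(-0.007812) = 0.992218.
H^2 = 1 - 1.0*0.992218 = 0.0078

0.0078


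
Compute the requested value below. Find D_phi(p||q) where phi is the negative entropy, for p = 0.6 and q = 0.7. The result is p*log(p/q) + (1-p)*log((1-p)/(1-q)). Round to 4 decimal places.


Bregman divergence with negative entropy generator:
D = p*log(p/q) + (1-p)*log((1-p)/(1-q)).
p = 0.6, q = 0.7.
p*log(p/q) = 0.6*log(0.6/0.7) = -0.09249.
(1-p)*log((1-p)/(1-q)) = 0.4*log(0.4/0.3) = 0.115073.
D = -0.09249 + 0.115073 = 0.0226

0.0226


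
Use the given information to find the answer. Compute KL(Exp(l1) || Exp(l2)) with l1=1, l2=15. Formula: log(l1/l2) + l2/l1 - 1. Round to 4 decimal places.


KL divergence for exponential family:
KL = log(l1/l2) + l2/l1 - 1.
log(1/15) = -2.70805.
15/1 = 15.0.
KL = -2.70805 + 15.0 - 1 = 11.2919

11.2919


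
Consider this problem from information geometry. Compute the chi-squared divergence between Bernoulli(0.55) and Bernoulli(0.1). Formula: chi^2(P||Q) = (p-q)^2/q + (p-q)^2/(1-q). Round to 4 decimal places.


Chi-squared divergence between Bernoulli distributions:
chi^2 = (p-q)^2/q + (p-q)^2/(1-q).
p = 0.55, q = 0.1, p-q = 0.45.
(p-q)^2 = 0.2025.
term1 = 0.2025/0.1 = 2.025.
term2 = 0.2025/0.9 = 0.225.
chi^2 = 2.025 + 0.225 = 2.2500

2.2500


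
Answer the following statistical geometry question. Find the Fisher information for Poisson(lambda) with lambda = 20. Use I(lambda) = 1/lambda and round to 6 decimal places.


Fisher information for Poisson: I(lambda) = 1/lambda.
lambda = 20.
I(lambda) = 1/20 = 0.050000

0.050000


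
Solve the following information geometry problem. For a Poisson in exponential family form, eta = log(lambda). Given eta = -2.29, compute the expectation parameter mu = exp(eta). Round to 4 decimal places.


Expectation parameter for Poisson exponential family:
mu = exp(eta).
eta = -2.29.
mu = exp(-2.29) = 0.1013

0.1013


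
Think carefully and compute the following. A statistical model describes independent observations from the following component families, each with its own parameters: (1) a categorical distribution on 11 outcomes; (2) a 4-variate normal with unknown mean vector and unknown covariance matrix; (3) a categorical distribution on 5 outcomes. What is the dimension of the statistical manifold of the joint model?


The dimension of a statistical manifold equals the number of free
(independent) real parameters of the model. For a product of independent
blocks the parameter counts add.
- categorical on 11 outcomes (probabilities sum to 1): 11-1 = 10.
- 4-variate normal: 4 (mean) + 4*5/2 = 10 (symmetric covariance) = 14.
- categorical on 5 outcomes (probabilities sum to 1): 5-1 = 4.
Total = 10 + 14 + 4 = 28.
Dimension = 28

28


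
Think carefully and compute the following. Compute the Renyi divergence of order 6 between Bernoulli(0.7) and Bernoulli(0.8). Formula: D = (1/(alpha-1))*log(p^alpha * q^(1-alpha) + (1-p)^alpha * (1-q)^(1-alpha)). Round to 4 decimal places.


Renyi divergence of order alpha between Bernoulli distributions:
D = (1/(alpha-1))*log(p^alpha * q^(1-alpha) + (1-p)^alpha * (1-q)^(1-alpha)).
alpha = 6, p = 0.7, q = 0.8.
p^alpha * q^(1-alpha) = 0.7^6 * 0.8^-5 = 0.359036.
(1-p)^alpha * (1-q)^(1-alpha) = 0.3^6 * 0.2^-5 = 2.278125.
sum = 0.359036 + 2.278125 = 2.637161.
D = (1/5)*log(2.637161) = 0.1939

0.1939


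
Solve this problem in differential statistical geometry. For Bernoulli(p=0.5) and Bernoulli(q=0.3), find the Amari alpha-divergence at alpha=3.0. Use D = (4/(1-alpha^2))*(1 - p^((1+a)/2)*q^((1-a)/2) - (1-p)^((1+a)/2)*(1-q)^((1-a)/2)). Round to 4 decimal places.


Amari alpha-divergence:
D = (4/(1-alpha^2))*(1 - p^((1+a)/2)*q^((1-a)/2) - (1-p)^((1+a)/2)*(1-q)^((1-a)/2)).
alpha = 3.0, p = 0.5, q = 0.3.
e1 = (1+alpha)/2 = 2.0, e2 = (1-alpha)/2 = -1.0.
t1 = p^e1 * q^e2 = 0.5^2.0 * 0.3^-1.0 = 0.833333.
t2 = (1-p)^e1 * (1-q)^e2 = 0.5^2.0 * 0.7^-1.0 = 0.357143.
4/(1-alpha^2) = -0.5.
D = -0.5*(1 - 0.833333 - 0.357143) = 0.0952

0.0952


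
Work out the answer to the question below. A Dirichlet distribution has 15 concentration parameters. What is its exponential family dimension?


Exponential family dimension calculation:
Dirichlet with 15 components has 15 natural parameters.

15


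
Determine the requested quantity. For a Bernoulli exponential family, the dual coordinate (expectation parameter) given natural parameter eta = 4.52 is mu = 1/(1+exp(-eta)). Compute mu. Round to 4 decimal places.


Dual coordinate (expectation parameter) for Bernoulli:
mu = 1/(1+exp(-eta)).
eta = 4.52.
exp(-eta) = exp(-4.52) = 0.010889.
mu = 1/(1+0.010889) = 0.9892

0.9892


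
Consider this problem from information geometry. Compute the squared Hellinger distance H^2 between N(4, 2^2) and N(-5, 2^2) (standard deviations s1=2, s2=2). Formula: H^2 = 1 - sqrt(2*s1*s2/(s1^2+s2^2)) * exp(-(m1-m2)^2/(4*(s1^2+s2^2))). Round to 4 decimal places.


Squared Hellinger distance for Gaussians:
H^2 = 1 - sqrt(2*s1*s2/(s1^2+s2^2)) * exp(-(m1-m2)^2/(4*(s1^2+s2^2))).
s1^2 = 4, s2^2 = 4, s1^2+s2^2 = 8.
sqrt(2*2*2/(8)) = 1.0.
(m1-m2)^2 = (9)^2 = 81.
exp(-81/(4*8)) = exp(-2.53125) = 0.07956.
H^2 = 1 - 1.0*0.07956 = 0.9204

0.9204


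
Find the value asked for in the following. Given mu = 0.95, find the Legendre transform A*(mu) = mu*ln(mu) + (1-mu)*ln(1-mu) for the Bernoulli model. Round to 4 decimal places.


Legendre transform for Bernoulli:
A*(mu) = mu*log(mu) + (1-mu)*log(1-mu).
mu = 0.95, 1-mu = 0.05.
mu*log(mu) = 0.95*log(0.95) = -0.048729.
(1-mu)*log(1-mu) = 0.05*log(0.05) = -0.149787.
A* = -0.048729 + -0.149787 = -0.1985

-0.1985


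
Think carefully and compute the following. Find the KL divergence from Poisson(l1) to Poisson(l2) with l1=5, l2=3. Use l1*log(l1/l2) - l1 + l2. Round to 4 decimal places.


KL divergence for Poisson:
KL = l1*log(l1/l2) - l1 + l2.
l1 = 5, l2 = 3.
log(5/3) = 0.510826.
l1*log(l1/l2) = 5 * 0.510826 = 2.554128.
KL = 2.554128 - 5 + 3 = 0.5541

0.5541


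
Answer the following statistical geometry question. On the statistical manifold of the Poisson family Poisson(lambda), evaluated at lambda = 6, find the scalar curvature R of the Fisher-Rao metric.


This family has a single free parameter, so its statistical manifold
is 1-dimensional. The Riemann curvature tensor of any 1-dimensional
Riemannian manifold vanishes identically, so R = 0.

0


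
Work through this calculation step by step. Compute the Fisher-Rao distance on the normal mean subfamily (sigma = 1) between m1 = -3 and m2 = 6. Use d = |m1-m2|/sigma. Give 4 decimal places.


On the fixed-variance normal subfamily, geodesic distance = |m1-m2|/sigma.
|-3 - 6| = 9.
sigma = 1.
d = 9/1 = 9.0000

9.0000


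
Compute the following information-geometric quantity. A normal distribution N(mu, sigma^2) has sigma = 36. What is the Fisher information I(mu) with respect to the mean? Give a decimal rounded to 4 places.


The Fisher information for the mean of a normal distribution is I(mu) = 1/sigma^2.
sigma = 36, so sigma^2 = 1296.
I(mu) = 1/1296 = 0.0008

0.0008


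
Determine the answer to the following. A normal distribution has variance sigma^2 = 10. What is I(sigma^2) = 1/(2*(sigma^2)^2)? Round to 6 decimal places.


Fisher information for variance: I(sigma^2) = 1/(2*sigma^4).
sigma^2 = 10, so sigma^4 = 100.
I = 1/(2*100) = 1/200 = 0.005000

0.005000


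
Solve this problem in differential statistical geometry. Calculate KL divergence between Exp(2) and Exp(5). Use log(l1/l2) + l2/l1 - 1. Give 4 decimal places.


KL divergence for exponential family:
KL = log(l1/l2) + l2/l1 - 1.
log(2/5) = -0.916291.
5/2 = 2.5.
KL = -0.916291 + 2.5 - 1 = 0.5837

0.5837


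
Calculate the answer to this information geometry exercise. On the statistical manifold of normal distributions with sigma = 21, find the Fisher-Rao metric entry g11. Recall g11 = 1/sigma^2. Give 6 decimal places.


For the 2-parameter normal family, the Fisher metric has:
  g11 = 1/sigma^2, g22 = 2/sigma^2.
sigma = 21, sigma^2 = 441.
g11 = 0.002268

0.002268


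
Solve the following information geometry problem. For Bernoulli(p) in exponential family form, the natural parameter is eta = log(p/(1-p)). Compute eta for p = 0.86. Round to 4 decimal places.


Natural parameter for Bernoulli: eta = log(p/(1-p)).
p = 0.86, 1-p = 0.14.
p/(1-p) = 6.142857.
eta = log(6.142857) = 1.8153

1.8153
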